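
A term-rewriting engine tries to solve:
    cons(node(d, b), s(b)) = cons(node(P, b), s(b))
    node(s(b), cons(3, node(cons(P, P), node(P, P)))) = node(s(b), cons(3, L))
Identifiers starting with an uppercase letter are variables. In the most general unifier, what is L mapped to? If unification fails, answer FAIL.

Decompose cons/2: node(d, b) = node(P, b),  s(b) = s(b).
Decompose node/2: d = P,  b = b.
Bind P := d; substituting into the one remaining equation that mentions P gives: node(s(b), cons(3, node(cons(d, d), node(d, d)))) = node(s(b), cons(3, L)).
Delete trivial equation b = b.
Delete trivial equation s(b) = s(b).
Decompose node/2: s(b) = s(b),  cons(3, node(cons(d, d), node(d, d))) = cons(3, L).
Delete trivial equation s(b) = s(b).
Decompose cons/2: 3 = 3,  node(cons(d, d), node(d, d)) = L.
Delete trivial equation 3 = 3.
Bind L := node(cons(d, d), node(d, d)).
MGU = { P ↦ d, L ↦ node(cons(d, d), node(d, d)) }, so L ↦ node(cons(d, d), node(d, d)).

node(cons(d, d), node(d, d))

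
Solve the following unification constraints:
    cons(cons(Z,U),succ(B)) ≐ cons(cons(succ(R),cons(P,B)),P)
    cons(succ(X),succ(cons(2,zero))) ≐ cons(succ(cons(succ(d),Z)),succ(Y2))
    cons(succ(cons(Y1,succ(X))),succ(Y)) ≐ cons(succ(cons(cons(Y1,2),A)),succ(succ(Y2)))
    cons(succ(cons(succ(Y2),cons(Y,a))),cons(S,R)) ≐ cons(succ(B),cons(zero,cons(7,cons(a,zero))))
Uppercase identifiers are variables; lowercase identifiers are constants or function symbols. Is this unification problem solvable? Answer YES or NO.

NO

Decompose cons/2: cons(Z,U) ≐ cons(succ(R),cons(P,B)),  succ(B) ≐ P.
Decompose cons/2: Z ≐ succ(R),  U ≐ cons(P,B).
Bind Z := succ(R); substituting into the one remaining equation that mentions Z gives: cons(succ(X),succ(cons(2,zero))) ≐ cons(succ(cons(succ(d),succ(R))),succ(Y2)).
Bind U := cons(P,B); no other remaining equation mentions U.
Bind P := succ(B); no other remaining equation mentions P. Substituting into the earlier binding gives U := cons(succ(B),B).
Decompose cons/2: succ(X) ≐ succ(cons(succ(d),succ(R))),  succ(cons(2,zero)) ≐ succ(Y2).
Decompose succ/1: X ≐ cons(succ(d),succ(R)).
Bind X := cons(succ(d),succ(R)); substituting into the one remaining equation that mentions X gives: cons(succ(cons(Y1,succ(cons(succ(d),succ(R))))),succ(Y)) ≐ cons(succ(cons(cons(Y1,2),A)),succ(succ(Y2))).
Decompose succ/1: cons(2,zero) ≐ Y2.
Bind Y2 := cons(2,zero); substituting into the remaining equations gives: cons(succ(cons(Y1,succ(cons(succ(d),succ(R))))),succ(Y)) ≐ cons(succ(cons(cons(Y1,2),A)),succ(succ(cons(2,zero)))),  cons(succ(cons(succ(cons(2,zero)),cons(Y,a))),cons(S,R)) ≐ cons(succ(B),cons(zero,cons(7,cons(a,zero)))).
Decompose cons/2: succ(cons(Y1,succ(cons(succ(d),succ(R))))) ≐ succ(cons(cons(Y1,2),A)),  succ(Y) ≐ succ(succ(cons(2,zero))).
Decompose succ/1: cons(Y1,succ(cons(succ(d),succ(R)))) ≐ cons(cons(Y1,2),A).
Decompose cons/2: Y1 ≐ cons(Y1,2),  succ(cons(succ(d),succ(R))) ≐ A.
Occurs check fails: Y1 occurs in cons(Y1,2); the equation Y1 ≐ cons(Y1,2) has no finite solution.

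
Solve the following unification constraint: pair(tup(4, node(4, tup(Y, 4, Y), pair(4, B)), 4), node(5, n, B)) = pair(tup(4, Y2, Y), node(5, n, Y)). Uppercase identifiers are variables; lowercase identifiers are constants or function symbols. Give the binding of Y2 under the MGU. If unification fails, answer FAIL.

node(4, tup(4, 4, 4), pair(4, 4))

Decompose pair/2: tup(4, node(4, tup(Y, 4, Y), pair(4, B)), 4) = tup(4, Y2, Y),  node(5, n, B) = node(5, n, Y).
Decompose tup/3: 4 = 4,  node(4, tup(Y, 4, Y), pair(4, B)) = Y2,  4 = Y.
Delete trivial equation 4 = 4.
Bind Y2 := node(4, tup(Y, 4, Y), pair(4, B)); no other remaining equation mentions Y2.
Bind Y := 4; substituting into the remaining equation gives: node(5, n, B) = node(5, n, 4). Substituting into the earlier binding gives Y2 := node(4, tup(4, 4, 4), pair(4, B)).
Decompose node/3: 5 = 5,  n = n,  B = 4.
Delete trivial equation 5 = 5.
Delete trivial equation n = n.
Bind B := 4. Substituting into the earlier binding gives Y2 := node(4, tup(4, 4, 4), pair(4, 4)).
MGU = { Y2 -> node(4, tup(4, 4, 4), pair(4, 4)), Y -> 4, B -> 4 }, so Y2 -> node(4, tup(4, 4, 4), pair(4, 4)).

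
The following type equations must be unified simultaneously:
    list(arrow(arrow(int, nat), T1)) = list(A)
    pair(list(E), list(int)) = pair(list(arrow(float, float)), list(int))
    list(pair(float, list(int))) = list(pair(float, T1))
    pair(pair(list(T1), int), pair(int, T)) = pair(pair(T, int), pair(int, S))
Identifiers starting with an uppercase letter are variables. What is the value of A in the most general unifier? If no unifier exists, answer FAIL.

Decompose list/1: arrow(arrow(int, nat), T1) = A.
Bind A := arrow(arrow(int, nat), T1); no other remaining equation mentions A.
Decompose pair/2: list(E) = list(arrow(float, float)),  list(int) = list(int).
Decompose list/1: E = arrow(float, float).
Bind E := arrow(float, float); no other remaining equation mentions E.
Delete trivial equation list(int) = list(int).
Decompose list/1: pair(float, list(int)) = pair(float, T1).
Decompose pair/2: float = float,  list(int) = T1.
Delete trivial equation float = float.
Bind T1 := list(int); substituting into the remaining equation gives: pair(pair(list(list(int)), int), pair(int, T)) = pair(pair(T, int), pair(int, S)). Substituting into the earlier binding gives A := arrow(arrow(int, nat), list(int)).
Decompose pair/2: pair(list(list(int)), int) = pair(T, int),  pair(int, T) = pair(int, S).
Decompose pair/2: list(list(int)) = T,  int = int.
Bind T := list(list(int)); substituting into the one remaining equation that mentions T gives: pair(int, list(list(int))) = pair(int, S).
Delete trivial equation int = int.
Decompose pair/2: int = int,  list(list(int)) = S.
Delete trivial equation int = int.
Bind S := list(list(int)).
MGU = { A -> arrow(arrow(int, nat), list(int)), E -> arrow(float, float), T1 -> list(int), T -> list(list(int)), S -> list(list(int)) }, so A -> arrow(arrow(int, nat), list(int)).

arrow(arrow(int, nat), list(int))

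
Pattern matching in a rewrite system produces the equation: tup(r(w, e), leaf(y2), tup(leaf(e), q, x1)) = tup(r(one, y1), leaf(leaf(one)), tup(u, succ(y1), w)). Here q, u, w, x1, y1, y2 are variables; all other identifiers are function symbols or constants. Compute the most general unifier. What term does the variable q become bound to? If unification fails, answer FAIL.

Decompose tup/3: r(w, e) = r(one, y1),  leaf(y2) = leaf(leaf(one)),  tup(leaf(e), q, x1) = tup(u, succ(y1), w).
Decompose r/2: w = one,  e = y1.
Bind w := one; substituting into the one remaining equation that mentions w gives: tup(leaf(e), q, x1) = tup(u, succ(y1), one).
Bind y1 := e; substituting into the one remaining equation that mentions y1 gives: tup(leaf(e), q, x1) = tup(u, succ(e), one).
Decompose leaf/1: y2 = leaf(one).
Bind y2 := leaf(one); no other remaining equation mentions y2.
Decompose tup/3: leaf(e) = u,  q = succ(e),  x1 = one.
Bind u := leaf(e); no other remaining equation mentions u.
Bind q := succ(e); no other remaining equation mentions q.
Bind x1 := one.
MGU = { w -> one, y1 -> e, y2 -> leaf(one), u -> leaf(e), q -> succ(e), x1 -> one }, so q -> succ(e).

succ(e)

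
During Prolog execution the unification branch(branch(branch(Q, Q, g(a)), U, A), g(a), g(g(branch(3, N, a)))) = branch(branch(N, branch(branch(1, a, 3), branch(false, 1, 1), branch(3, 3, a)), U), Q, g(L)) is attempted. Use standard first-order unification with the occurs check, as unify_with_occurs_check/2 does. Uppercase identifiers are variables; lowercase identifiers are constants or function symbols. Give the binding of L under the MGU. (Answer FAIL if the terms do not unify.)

g(branch(3, branch(g(a), g(a), g(a)), a))

Decompose branch/3: branch(branch(Q, Q, g(a)), U, A) = branch(N, branch(branch(1, a, 3), branch(false, 1, 1), branch(3, 3, a)), U),  g(a) = Q,  g(g(branch(3, N, a))) = g(L).
Decompose branch/3: branch(Q, Q, g(a)) = N,  U = branch(branch(1, a, 3), branch(false, 1, 1), branch(3, 3, a)),  A = U.
Bind N := branch(Q, Q, g(a)); substituting into the one remaining equation that mentions N gives: g(g(branch(3, branch(Q, Q, g(a)), a))) = g(L).
Bind U := branch(branch(1, a, 3), branch(false, 1, 1), branch(3, 3, a)); substituting into the one remaining equation that mentions U gives: A = branch(branch(1, a, 3), branch(false, 1, 1), branch(3, 3, a)).
Bind A := branch(branch(1, a, 3), branch(false, 1, 1), branch(3, 3, a)); no other remaining equation mentions A.
Bind Q := g(a); substituting into the remaining equation gives: g(g(branch(3, branch(g(a), g(a), g(a)), a))) = g(L). Substituting into the earlier binding gives N := branch(g(a), g(a), g(a)).
Decompose g/1: g(branch(3, branch(g(a), g(a), g(a)), a)) = L.
Bind L := g(branch(3, branch(g(a), g(a), g(a)), a)).
MGU = { N = branch(g(a), g(a), g(a)), U = branch(branch(1, a, 3), branch(false, 1, 1), branch(3, 3, a)), A = branch(branch(1, a, 3), branch(false, 1, 1), branch(3, 3, a)), Q = g(a), L = g(branch(3, branch(g(a), g(a), g(a)), a)) }, so L = g(branch(3, branch(g(a), g(a), g(a)), a)).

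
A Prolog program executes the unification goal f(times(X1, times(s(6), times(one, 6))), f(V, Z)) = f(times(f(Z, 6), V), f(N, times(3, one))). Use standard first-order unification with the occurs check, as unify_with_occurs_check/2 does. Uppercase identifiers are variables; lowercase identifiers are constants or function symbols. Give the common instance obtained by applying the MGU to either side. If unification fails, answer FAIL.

f(times(f(times(3, one), 6), times(s(6), times(one, 6))), f(times(s(6), times(one, 6)), times(3, one)))

Decompose f/2: times(X1, times(s(6), times(one, 6))) = times(f(Z, 6), V),  f(V, Z) = f(N, times(3, one)).
Decompose times/2: X1 = f(Z, 6),  times(s(6), times(one, 6)) = V.
Bind X1 := f(Z, 6); no other remaining equation mentions X1.
Bind V := times(s(6), times(one, 6)); substituting into the remaining equation gives: f(times(s(6), times(one, 6)), Z) = f(N, times(3, one)).
Decompose f/2: times(s(6), times(one, 6)) = N,  Z = times(3, one).
Bind N := times(s(6), times(one, 6)); no other remaining equation mentions N.
Bind Z := times(3, one). Substituting into the earlier binding gives X1 := f(times(3, one), 6).
Applying the MGU to either side gives f(times(f(times(3, one), 6), times(s(6), times(one, 6))), f(times(s(6), times(one, 6)), times(3, one))).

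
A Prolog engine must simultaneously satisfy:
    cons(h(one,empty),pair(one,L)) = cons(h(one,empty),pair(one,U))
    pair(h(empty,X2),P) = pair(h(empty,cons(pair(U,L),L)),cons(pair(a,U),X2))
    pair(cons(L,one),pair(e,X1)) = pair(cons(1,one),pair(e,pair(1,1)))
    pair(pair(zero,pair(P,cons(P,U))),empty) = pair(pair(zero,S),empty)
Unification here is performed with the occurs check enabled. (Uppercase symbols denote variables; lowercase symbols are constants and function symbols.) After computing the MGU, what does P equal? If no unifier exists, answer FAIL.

Decompose cons/2: h(one,empty) = h(one,empty),  pair(one,L) = pair(one,U).
Delete trivial equation h(one,empty) = h(one,empty).
Decompose pair/2: one = one,  L = U.
Delete trivial equation one = one.
Bind L := U; substituting into the 2 remaining equations that mention L gives: pair(h(empty,X2),P) = pair(h(empty,cons(pair(U,U),U)),cons(pair(a,U),X2)),  pair(cons(U,one),pair(e,X1)) = pair(cons(1,one),pair(e,pair(1,1))).
Decompose pair/2: h(empty,X2) = h(empty,cons(pair(U,U),U)),  P = cons(pair(a,U),X2).
Decompose h/2: empty = empty,  X2 = cons(pair(U,U),U).
Delete trivial equation empty = empty.
Bind X2 := cons(pair(U,U),U); substituting into the one remaining equation that mentions X2 gives: P = cons(pair(a,U),cons(pair(U,U),U)).
Bind P := cons(pair(a,U),cons(pair(U,U),U)); substituting into the one remaining equation that mentions P gives: pair(pair(zero,pair(cons(pair(a,U),cons(pair(U,U),U)),cons(cons(pair(a,U),cons(pair(U,U),U)),U))),empty) = pair(pair(zero,S),empty).
Decompose pair/2: cons(U,one) = cons(1,one),  pair(e,X1) = pair(e,pair(1,1)).
Decompose cons/2: U = 1,  one = one.
Bind U := 1; substituting into the one remaining equation that mentions U gives: pair(pair(zero,pair(cons(pair(a,1),cons(pair(1,1),1)),cons(cons(pair(a,1),cons(pair(1,1),1)),1))),empty) = pair(pair(zero,S),empty). Substituting into the earlier bindings gives L := 1, X2 := cons(pair(1,1),1), P := cons(pair(a,1),cons(pair(1,1),1)).
Delete trivial equation one = one.
Decompose pair/2: e = e,  X1 = pair(1,1).
Delete trivial equation e = e.
Bind X1 := pair(1,1); no other remaining equation mentions X1.
Decompose pair/2: pair(zero,pair(cons(pair(a,1),cons(pair(1,1),1)),cons(cons(pair(a,1),cons(pair(1,1),1)),1))) = pair(zero,S),  empty = empty.
Decompose pair/2: zero = zero,  pair(cons(pair(a,1),cons(pair(1,1),1)),cons(cons(pair(a,1),cons(pair(1,1),1)),1)) = S.
Delete trivial equation zero = zero.
Bind S := pair(cons(pair(a,1),cons(pair(1,1),1)),cons(cons(pair(a,1),cons(pair(1,1),1)),1)); no other remaining equation mentions S.
Delete trivial equation empty = empty.
MGU = { L ↦ 1, X2 ↦ cons(pair(1,1),1), P ↦ cons(pair(a,1),cons(pair(1,1),1)), U ↦ 1, X1 ↦ pair(1,1), S ↦ pair(cons(pair(a,1),cons(pair(1,1),1)),cons(cons(pair(a,1),cons(pair(1,1),1)),1)) }, so P ↦ cons(pair(a,1),cons(pair(1,1),1)).

cons(pair(a,1),cons(pair(1,1),1))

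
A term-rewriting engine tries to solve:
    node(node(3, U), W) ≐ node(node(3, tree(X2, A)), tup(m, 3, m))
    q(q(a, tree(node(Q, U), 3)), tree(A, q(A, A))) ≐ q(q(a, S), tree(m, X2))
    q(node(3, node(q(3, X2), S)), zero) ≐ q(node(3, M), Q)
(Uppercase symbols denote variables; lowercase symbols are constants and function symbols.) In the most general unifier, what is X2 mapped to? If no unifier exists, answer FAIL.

q(m, m)

Decompose node/2: node(3, U) ≐ node(3, tree(X2, A)),  W ≐ tup(m, 3, m).
Decompose node/2: 3 ≐ 3,  U ≐ tree(X2, A).
Delete trivial equation 3 ≐ 3.
Bind U := tree(X2, A); substituting into the one remaining equation that mentions U gives: q(q(a, tree(node(Q, tree(X2, A)), 3)), tree(A, q(A, A))) ≐ q(q(a, S), tree(m, X2)).
Bind W := tup(m, 3, m); no other remaining equation mentions W.
Decompose q/2: q(a, tree(node(Q, tree(X2, A)), 3)) ≐ q(a, S),  tree(A, q(A, A)) ≐ tree(m, X2).
Decompose q/2: a ≐ a,  tree(node(Q, tree(X2, A)), 3) ≐ S.
Delete trivial equation a ≐ a.
Bind S := tree(node(Q, tree(X2, A)), 3); substituting into the one remaining equation that mentions S gives: q(node(3, node(q(3, X2), tree(node(Q, tree(X2, A)), 3))), zero) ≐ q(node(3, M), Q).
Decompose tree/2: A ≐ m,  q(A, A) ≐ X2.
Bind A := m; substituting into the remaining equations gives: q(m, m) ≐ X2,  q(node(3, node(q(3, X2), tree(node(Q, tree(X2, m)), 3))), zero) ≐ q(node(3, M), Q). Substituting into the earlier bindings gives U := tree(X2, m), S := tree(node(Q, tree(X2, m)), 3).
Bind X2 := q(m, m); substituting into the remaining equation gives: q(node(3, node(q(3, q(m, m)), tree(node(Q, tree(q(m, m), m)), 3))), zero) ≐ q(node(3, M), Q). Substituting into the earlier bindings gives U := tree(q(m, m), m), S := tree(node(Q, tree(q(m, m), m)), 3).
Decompose q/2: node(3, node(q(3, q(m, m)), tree(node(Q, tree(q(m, m), m)), 3))) ≐ node(3, M),  zero ≐ Q.
Decompose node/2: 3 ≐ 3,  node(q(3, q(m, m)), tree(node(Q, tree(q(m, m), m)), 3)) ≐ M.
Delete trivial equation 3 ≐ 3.
Bind M := node(q(3, q(m, m)), tree(node(Q, tree(q(m, m), m)), 3)); no other remaining equation mentions M.
Bind Q := zero. Substituting into the earlier bindings gives S := tree(node(zero, tree(q(m, m), m)), 3), M := node(q(3, q(m, m)), tree(node(zero, tree(q(m, m), m)), 3)).
MGU = { U -> tree(q(m, m), m), W -> tup(m, 3, m), S -> tree(node(zero, tree(q(m, m), m)), 3), A -> m, X2 -> q(m, m), M -> node(q(3, q(m, m)), tree(node(zero, tree(q(m, m), m)), 3)), Q -> zero }, so X2 -> q(m, m).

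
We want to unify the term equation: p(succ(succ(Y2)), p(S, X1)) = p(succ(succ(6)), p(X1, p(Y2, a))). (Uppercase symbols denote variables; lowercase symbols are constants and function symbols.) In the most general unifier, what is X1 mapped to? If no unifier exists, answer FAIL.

Decompose p/2: succ(succ(Y2)) = succ(succ(6)),  p(S, X1) = p(X1, p(Y2, a)).
Decompose succ/1: succ(Y2) = succ(6).
Decompose succ/1: Y2 = 6.
Bind Y2 := 6; substituting into the remaining equation gives: p(S, X1) = p(X1, p(6, a)).
Decompose p/2: S = X1,  X1 = p(6, a).
Bind S := X1; no other remaining equation mentions S.
Bind X1 := p(6, a). Substituting into the earlier binding gives S := p(6, a).
MGU = { Y2 ↦ 6, S ↦ p(6, a), X1 ↦ p(6, a) }, so X1 ↦ p(6, a).

p(6, a)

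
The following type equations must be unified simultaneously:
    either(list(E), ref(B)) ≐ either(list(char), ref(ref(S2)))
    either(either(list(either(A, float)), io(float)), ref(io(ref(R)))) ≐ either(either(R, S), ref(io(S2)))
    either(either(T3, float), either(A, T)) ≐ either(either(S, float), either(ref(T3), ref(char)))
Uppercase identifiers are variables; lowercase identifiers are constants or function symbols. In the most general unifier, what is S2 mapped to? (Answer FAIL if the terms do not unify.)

ref(list(either(ref(io(float)), float)))

Decompose either/2: list(E) ≐ list(char),  ref(B) ≐ ref(ref(S2)).
Decompose list/1: E ≐ char.
Bind E := char; no other remaining equation mentions E.
Decompose ref/1: B ≐ ref(S2).
Bind B := ref(S2); no other remaining equation mentions B.
Decompose either/2: either(list(either(A, float)), io(float)) ≐ either(R, S),  ref(io(ref(R))) ≐ ref(io(S2)).
Decompose either/2: list(either(A, float)) ≐ R,  io(float) ≐ S.
Bind R := list(either(A, float)); substituting into the one remaining equation that mentions R gives: ref(io(ref(list(either(A, float))))) ≐ ref(io(S2)).
Bind S := io(float); substituting into the one remaining equation that mentions S gives: either(either(T3, float), either(A, T)) ≐ either(either(io(float), float), either(ref(T3), ref(char))).
Decompose ref/1: io(ref(list(either(A, float)))) ≐ io(S2).
Decompose io/1: ref(list(either(A, float))) ≐ S2.
Bind S2 := ref(list(either(A, float))); no other remaining equation mentions S2. Substituting into the earlier binding gives B := ref(ref(list(either(A, float)))).
Decompose either/2: either(T3, float) ≐ either(io(float), float),  either(A, T) ≐ either(ref(T3), ref(char)).
Decompose either/2: T3 ≐ io(float),  float ≐ float.
Bind T3 := io(float); substituting into the one remaining equation that mentions T3 gives: either(A, T) ≐ either(ref(io(float)), ref(char)).
Delete trivial equation float ≐ float.
Decompose either/2: A ≐ ref(io(float)),  T ≐ ref(char).
Bind A := ref(io(float)); no other remaining equation mentions A. Substituting into the earlier bindings gives B := ref(ref(list(either(ref(io(float)), float)))), R := list(either(ref(io(float)), float)), S2 := ref(list(either(ref(io(float)), float))).
Bind T := ref(char).
MGU = { E -> char, B -> ref(ref(list(either(ref(io(float)), float)))), R -> list(either(ref(io(float)), float)), S -> io(float), S2 -> ref(list(either(ref(io(float)), float))), T3 -> io(float), A -> ref(io(float)), T -> ref(char) }, so S2 -> ref(list(either(ref(io(float)), float))).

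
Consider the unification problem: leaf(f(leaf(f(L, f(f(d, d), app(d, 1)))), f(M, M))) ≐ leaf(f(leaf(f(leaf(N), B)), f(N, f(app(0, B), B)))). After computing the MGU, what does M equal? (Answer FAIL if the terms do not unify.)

Decompose leaf/1: f(leaf(f(L, f(f(d, d), app(d, 1)))), f(M, M)) ≐ f(leaf(f(leaf(N), B)), f(N, f(app(0, B), B))).
Decompose f/2: leaf(f(L, f(f(d, d), app(d, 1)))) ≐ leaf(f(leaf(N), B)),  f(M, M) ≐ f(N, f(app(0, B), B)).
Decompose leaf/1: f(L, f(f(d, d), app(d, 1))) ≐ f(leaf(N), B).
Decompose f/2: L ≐ leaf(N),  f(f(d, d), app(d, 1)) ≐ B.
Bind L := leaf(N); no other remaining equation mentions L.
Bind B := f(f(d, d), app(d, 1)); substituting into the remaining equation gives: f(M, M) ≐ f(N, f(app(0, f(f(d, d), app(d, 1))), f(f(d, d), app(d, 1)))).
Decompose f/2: M ≐ N,  M ≐ f(app(0, f(f(d, d), app(d, 1))), f(f(d, d), app(d, 1))).
Bind M := N; substituting into the remaining equation gives: N ≐ f(app(0, f(f(d, d), app(d, 1))), f(f(d, d), app(d, 1))).
Bind N := f(app(0, f(f(d, d), app(d, 1))), f(f(d, d), app(d, 1))). Substituting into the earlier bindings gives L := leaf(f(app(0, f(f(d, d), app(d, 1))), f(f(d, d), app(d, 1)))), M := f(app(0, f(f(d, d), app(d, 1))), f(f(d, d), app(d, 1))).
MGU = { L ↦ leaf(f(app(0, f(f(d, d), app(d, 1))), f(f(d, d), app(d, 1)))), B ↦ f(f(d, d), app(d, 1)), M ↦ f(app(0, f(f(d, d), app(d, 1))), f(f(d, d), app(d, 1))), N ↦ f(app(0, f(f(d, d), app(d, 1))), f(f(d, d), app(d, 1))) }, so M ↦ f(app(0, f(f(d, d), app(d, 1))), f(f(d, d), app(d, 1))).

f(app(0, f(f(d, d), app(d, 1))), f(f(d, d), app(d, 1)))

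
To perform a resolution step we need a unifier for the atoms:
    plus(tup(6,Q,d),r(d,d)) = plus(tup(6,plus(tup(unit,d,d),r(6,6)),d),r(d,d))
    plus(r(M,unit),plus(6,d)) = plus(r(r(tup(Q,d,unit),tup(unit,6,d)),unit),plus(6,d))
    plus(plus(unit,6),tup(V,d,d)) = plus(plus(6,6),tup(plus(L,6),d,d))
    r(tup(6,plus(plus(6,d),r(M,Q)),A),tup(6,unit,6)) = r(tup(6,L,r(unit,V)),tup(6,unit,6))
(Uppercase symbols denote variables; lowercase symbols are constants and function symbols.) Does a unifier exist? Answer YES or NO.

NO

Decompose plus/2: tup(6,Q,d) = tup(6,plus(tup(unit,d,d),r(6,6)),d),  r(d,d) = r(d,d).
Decompose tup/3: 6 = 6,  Q = plus(tup(unit,d,d),r(6,6)),  d = d.
Delete trivial equation 6 = 6.
Bind Q := plus(tup(unit,d,d),r(6,6)); substituting into the 2 remaining equations that mention Q gives: plus(r(M,unit),plus(6,d)) = plus(r(r(tup(plus(tup(unit,d,d),r(6,6)),d,unit),tup(unit,6,d)),unit),plus(6,d)),  r(tup(6,plus(plus(6,d),r(M,plus(tup(unit,d,d),r(6,6)))),A),tup(6,unit,6)) = r(tup(6,L,r(unit,V)),tup(6,unit,6)).
Delete trivial equation d = d.
Delete trivial equation r(d,d) = r(d,d).
Decompose plus/2: r(M,unit) = r(r(tup(plus(tup(unit,d,d),r(6,6)),d,unit),tup(unit,6,d)),unit),  plus(6,d) = plus(6,d).
Decompose r/2: M = r(tup(plus(tup(unit,d,d),r(6,6)),d,unit),tup(unit,6,d)),  unit = unit.
Bind M := r(tup(plus(tup(unit,d,d),r(6,6)),d,unit),tup(unit,6,d)); substituting into the one remaining equation that mentions M gives: r(tup(6,plus(plus(6,d),r(r(tup(plus(tup(unit,d,d),r(6,6)),d,unit),tup(unit,6,d)),plus(tup(unit,d,d),r(6,6)))),A),tup(6,unit,6)) = r(tup(6,L,r(unit,V)),tup(6,unit,6)).
Delete trivial equation unit = unit.
Delete trivial equation plus(6,d) = plus(6,d).
Decompose plus/2: plus(unit,6) = plus(6,6),  tup(V,d,d) = tup(plus(L,6),d,d).
Decompose plus/2: unit = 6,  6 = 6.
Clash: constants unit and 6 differ; no unifier exists.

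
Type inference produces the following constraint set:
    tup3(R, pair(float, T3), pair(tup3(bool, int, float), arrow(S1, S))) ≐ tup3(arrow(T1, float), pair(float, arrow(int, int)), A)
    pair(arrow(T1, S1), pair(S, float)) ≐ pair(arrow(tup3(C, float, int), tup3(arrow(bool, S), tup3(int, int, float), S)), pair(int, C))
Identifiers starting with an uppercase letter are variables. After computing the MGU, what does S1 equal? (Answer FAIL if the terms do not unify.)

tup3(arrow(bool, int), tup3(int, int, float), int)

Decompose tup3/3: R ≐ arrow(T1, float),  pair(float, T3) ≐ pair(float, arrow(int, int)),  pair(tup3(bool, int, float), arrow(S1, S)) ≐ A.
Bind R := arrow(T1, float); no other remaining equation mentions R.
Decompose pair/2: float ≐ float,  T3 ≐ arrow(int, int).
Delete trivial equation float ≐ float.
Bind T3 := arrow(int, int); no other remaining equation mentions T3.
Bind A := pair(tup3(bool, int, float), arrow(S1, S)); no other remaining equation mentions A.
Decompose pair/2: arrow(T1, S1) ≐ arrow(tup3(C, float, int), tup3(arrow(bool, S), tup3(int, int, float), S)),  pair(S, float) ≐ pair(int, C).
Decompose arrow/2: T1 ≐ tup3(C, float, int),  S1 ≐ tup3(arrow(bool, S), tup3(int, int, float), S).
Bind T1 := tup3(C, float, int); no other remaining equation mentions T1. Substituting into the earlier binding gives R := arrow(tup3(C, float, int), float).
Bind S1 := tup3(arrow(bool, S), tup3(int, int, float), S); no other remaining equation mentions S1. Substituting into the earlier binding gives A := pair(tup3(bool, int, float), arrow(tup3(arrow(bool, S), tup3(int, int, float), S), S)).
Decompose pair/2: S ≐ int,  float ≐ C.
Bind S := int; no other remaining equation mentions S. Substituting into the earlier bindings gives A := pair(tup3(bool, int, float), arrow(tup3(arrow(bool, int), tup3(int, int, float), int), int)), S1 := tup3(arrow(bool, int), tup3(int, int, float), int).
Bind C := float. Substituting into the earlier bindings gives R := arrow(tup3(float, float, int), float), T1 := tup3(float, float, int).
MGU = { R -> arrow(tup3(float, float, int), float), T3 -> arrow(int, int), A -> pair(tup3(bool, int, float), arrow(tup3(arrow(bool, int), tup3(int, int, float), int), int)), T1 -> tup3(float, float, int), S1 -> tup3(arrow(bool, int), tup3(int, int, float), int), S -> int, C -> float }, so S1 -> tup3(arrow(bool, int), tup3(int, int, float), int).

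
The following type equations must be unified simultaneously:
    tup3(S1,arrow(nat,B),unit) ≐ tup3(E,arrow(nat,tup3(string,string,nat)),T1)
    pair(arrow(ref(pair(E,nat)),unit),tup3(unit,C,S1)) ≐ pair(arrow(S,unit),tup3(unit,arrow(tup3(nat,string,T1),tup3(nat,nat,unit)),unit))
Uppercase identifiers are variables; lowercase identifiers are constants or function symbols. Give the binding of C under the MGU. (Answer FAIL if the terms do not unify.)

arrow(tup3(nat,string,unit),tup3(nat,nat,unit))

Decompose tup3/3: S1 ≐ E,  arrow(nat,B) ≐ arrow(nat,tup3(string,string,nat)),  unit ≐ T1.
Bind S1 := E; substituting into the one remaining equation that mentions S1 gives: pair(arrow(ref(pair(E,nat)),unit),tup3(unit,C,E)) ≐ pair(arrow(S,unit),tup3(unit,arrow(tup3(nat,string,T1),tup3(nat,nat,unit)),unit)).
Decompose arrow/2: nat ≐ nat,  B ≐ tup3(string,string,nat).
Delete trivial equation nat ≐ nat.
Bind B := tup3(string,string,nat); no other remaining equation mentions B.
Bind T1 := unit; substituting into the remaining equation gives: pair(arrow(ref(pair(E,nat)),unit),tup3(unit,C,E)) ≐ pair(arrow(S,unit),tup3(unit,arrow(tup3(nat,string,unit),tup3(nat,nat,unit)),unit)).
Decompose pair/2: arrow(ref(pair(E,nat)),unit) ≐ arrow(S,unit),  tup3(unit,C,E) ≐ tup3(unit,arrow(tup3(nat,string,unit),tup3(nat,nat,unit)),unit).
Decompose arrow/2: ref(pair(E,nat)) ≐ S,  unit ≐ unit.
Bind S := ref(pair(E,nat)); no other remaining equation mentions S.
Delete trivial equation unit ≐ unit.
Decompose tup3/3: unit ≐ unit,  C ≐ arrow(tup3(nat,string,unit),tup3(nat,nat,unit)),  E ≐ unit.
Delete trivial equation unit ≐ unit.
Bind C := arrow(tup3(nat,string,unit),tup3(nat,nat,unit)); no other remaining equation mentions C.
Bind E := unit. Substituting into the earlier bindings gives S1 := unit, S := ref(pair(unit,nat)).
MGU = { S1 ↦ unit, B ↦ tup3(string,string,nat), T1 ↦ unit, S ↦ ref(pair(unit,nat)), C ↦ arrow(tup3(nat,string,unit),tup3(nat,nat,unit)), E ↦ unit }, so C ↦ arrow(tup3(nat,string,unit),tup3(nat,nat,unit)).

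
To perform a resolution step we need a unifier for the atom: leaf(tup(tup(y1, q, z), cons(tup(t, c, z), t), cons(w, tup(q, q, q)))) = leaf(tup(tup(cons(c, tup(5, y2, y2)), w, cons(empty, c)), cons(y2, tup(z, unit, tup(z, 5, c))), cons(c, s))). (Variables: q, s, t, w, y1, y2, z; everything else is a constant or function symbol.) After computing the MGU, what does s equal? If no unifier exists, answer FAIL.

tup(c, c, c)

Decompose leaf/1: tup(tup(y1, q, z), cons(tup(t, c, z), t), cons(w, tup(q, q, q))) = tup(tup(cons(c, tup(5, y2, y2)), w, cons(empty, c)), cons(y2, tup(z, unit, tup(z, 5, c))), cons(c, s)).
Decompose tup/3: tup(y1, q, z) = tup(cons(c, tup(5, y2, y2)), w, cons(empty, c)),  cons(tup(t, c, z), t) = cons(y2, tup(z, unit, tup(z, 5, c))),  cons(w, tup(q, q, q)) = cons(c, s).
Decompose tup/3: y1 = cons(c, tup(5, y2, y2)),  q = w,  z = cons(empty, c).
Bind y1 := cons(c, tup(5, y2, y2)); no other remaining equation mentions y1.
Bind q := w; substituting into the one remaining equation that mentions q gives: cons(w, tup(w, w, w)) = cons(c, s).
Bind z := cons(empty, c); substituting into the one remaining equation that mentions z gives: cons(tup(t, c, cons(empty, c)), t) = cons(y2, tup(cons(empty, c), unit, tup(cons(empty, c), 5, c))).
Decompose cons/2: tup(t, c, cons(empty, c)) = y2,  t = tup(cons(empty, c), unit, tup(cons(empty, c), 5, c)).
Bind y2 := tup(t, c, cons(empty, c)); no other remaining equation mentions y2. Substituting into the earlier binding gives y1 := cons(c, tup(5, tup(t, c, cons(empty, c)), tup(t, c, cons(empty, c)))).
Bind t := tup(cons(empty, c), unit, tup(cons(empty, c), 5, c)); no other remaining equation mentions t. Substituting into the earlier bindings gives y1 := cons(c, tup(5, tup(tup(cons(empty, c), unit, tup(cons(empty, c), 5, c)), c, cons(empty, c)), tup(tup(cons(empty, c), unit, tup(cons(empty, c), 5, c)), c, cons(empty, c)))), y2 := tup(tup(cons(empty, c), unit, tup(cons(empty, c), 5, c)), c, cons(empty, c)).
Decompose cons/2: w = c,  tup(w, w, w) = s.
Bind w := c; substituting into the remaining equation gives: tup(c, c, c) = s. Substituting into the earlier binding gives q := c.
Bind s := tup(c, c, c).
MGU = { y1 ↦ cons(c, tup(5, tup(tup(cons(empty, c), unit, tup(cons(empty, c), 5, c)), c, cons(empty, c)), tup(tup(cons(empty, c), unit, tup(cons(empty, c), 5, c)), c, cons(empty, c)))), q ↦ c, z ↦ cons(empty, c), y2 ↦ tup(tup(cons(empty, c), unit, tup(cons(empty, c), 5, c)), c, cons(empty, c)), t ↦ tup(cons(empty, c), unit, tup(cons(empty, c), 5, c)), w ↦ c, s ↦ tup(c, c, c) }, so s ↦ tup(c, c, c).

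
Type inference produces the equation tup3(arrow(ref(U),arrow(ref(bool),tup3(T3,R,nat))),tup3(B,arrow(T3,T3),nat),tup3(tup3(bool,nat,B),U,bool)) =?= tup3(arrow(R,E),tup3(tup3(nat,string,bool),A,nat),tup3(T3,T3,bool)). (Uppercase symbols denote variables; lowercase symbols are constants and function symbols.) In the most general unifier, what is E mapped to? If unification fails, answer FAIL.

arrow(ref(bool),tup3(tup3(bool,nat,tup3(nat,string,bool)),ref(tup3(bool,nat,tup3(nat,string,bool))),nat))

Decompose tup3/3: arrow(ref(U),arrow(ref(bool),tup3(T3,R,nat))) =?= arrow(R,E),  tup3(B,arrow(T3,T3),nat) =?= tup3(tup3(nat,string,bool),A,nat),  tup3(tup3(bool,nat,B),U,bool) =?= tup3(T3,T3,bool).
Decompose arrow/2: ref(U) =?= R,  arrow(ref(bool),tup3(T3,R,nat)) =?= E.
Bind R := ref(U); substituting into the one remaining equation that mentions R gives: arrow(ref(bool),tup3(T3,ref(U),nat)) =?= E.
Bind E := arrow(ref(bool),tup3(T3,ref(U),nat)); no other remaining equation mentions E.
Decompose tup3/3: B =?= tup3(nat,string,bool),  arrow(T3,T3) =?= A,  nat =?= nat.
Bind B := tup3(nat,string,bool); substituting into the one remaining equation that mentions B gives: tup3(tup3(bool,nat,tup3(nat,string,bool)),U,bool) =?= tup3(T3,T3,bool).
Bind A := arrow(T3,T3); no other remaining equation mentions A.
Delete trivial equation nat =?= nat.
Decompose tup3/3: tup3(bool,nat,tup3(nat,string,bool)) =?= T3,  U =?= T3,  bool =?= bool.
Bind T3 := tup3(bool,nat,tup3(nat,string,bool)); substituting into the one remaining equation that mentions T3 gives: U =?= tup3(bool,nat,tup3(nat,string,bool)). Substituting into the earlier bindings gives E := arrow(ref(bool),tup3(tup3(bool,nat,tup3(nat,string,bool)),ref(U),nat)), A := arrow(tup3(bool,nat,tup3(nat,string,bool)),tup3(bool,nat,tup3(nat,string,bool))).
Bind U := tup3(bool,nat,tup3(nat,string,bool)); no other remaining equation mentions U. Substituting into the earlier bindings gives R := ref(tup3(bool,nat,tup3(nat,string,bool))), E := arrow(ref(bool),tup3(tup3(bool,nat,tup3(nat,string,bool)),ref(tup3(bool,nat,tup3(nat,string,bool))),nat)).
Delete trivial equation bool =?= bool.
MGU = { R -> ref(tup3(bool,nat,tup3(nat,string,bool))), E -> arrow(ref(bool),tup3(tup3(bool,nat,tup3(nat,string,bool)),ref(tup3(bool,nat,tup3(nat,string,bool))),nat)), B -> tup3(nat,string,bool), A -> arrow(tup3(bool,nat,tup3(nat,string,bool)),tup3(bool,nat,tup3(nat,string,bool))), T3 -> tup3(bool,nat,tup3(nat,string,bool)), U -> tup3(bool,nat,tup3(nat,string,bool)) }, so E -> arrow(ref(bool),tup3(tup3(bool,nat,tup3(nat,string,bool)),ref(tup3(bool,nat,tup3(nat,string,bool))),nat)).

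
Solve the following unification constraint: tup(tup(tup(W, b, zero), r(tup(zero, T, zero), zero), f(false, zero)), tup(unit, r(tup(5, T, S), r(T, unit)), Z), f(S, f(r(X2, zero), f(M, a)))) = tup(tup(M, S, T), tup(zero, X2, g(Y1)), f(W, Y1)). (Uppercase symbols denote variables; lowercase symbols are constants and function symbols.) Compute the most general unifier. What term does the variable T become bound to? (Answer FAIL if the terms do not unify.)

FAIL

Decompose tup/3: tup(tup(W, b, zero), r(tup(zero, T, zero), zero), f(false, zero)) = tup(M, S, T),  tup(unit, r(tup(5, T, S), r(T, unit)), Z) = tup(zero, X2, g(Y1)),  f(S, f(r(X2, zero), f(M, a))) = f(W, Y1).
Decompose tup/3: tup(W, b, zero) = M,  r(tup(zero, T, zero), zero) = S,  f(false, zero) = T.
Bind M := tup(W, b, zero); substituting into the one remaining equation that mentions M gives: f(S, f(r(X2, zero), f(tup(W, b, zero), a))) = f(W, Y1).
Bind S := r(tup(zero, T, zero), zero); substituting into the 2 remaining equations that mention S gives: tup(unit, r(tup(5, T, r(tup(zero, T, zero), zero)), r(T, unit)), Z) = tup(zero, X2, g(Y1)),  f(r(tup(zero, T, zero), zero), f(r(X2, zero), f(tup(W, b, zero), a))) = f(W, Y1).
Bind T := f(false, zero); substituting into the remaining equations gives: tup(unit, r(tup(5, f(false, zero), r(tup(zero, f(false, zero), zero), zero)), r(f(false, zero), unit)), Z) = tup(zero, X2, g(Y1)),  f(r(tup(zero, f(false, zero), zero), zero), f(r(X2, zero), f(tup(W, b, zero), a))) = f(W, Y1). Substituting into the earlier binding gives S := r(tup(zero, f(false, zero), zero), zero).
Decompose tup/3: unit = zero,  r(tup(5, f(false, zero), r(tup(zero, f(false, zero), zero), zero)), r(f(false, zero), unit)) = X2,  Z = g(Y1).
Clash: constants unit and zero differ; no unifier exists.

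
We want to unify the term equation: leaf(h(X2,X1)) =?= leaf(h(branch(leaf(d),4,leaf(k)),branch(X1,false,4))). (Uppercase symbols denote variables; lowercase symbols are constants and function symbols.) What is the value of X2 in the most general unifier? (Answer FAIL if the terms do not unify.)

Decompose leaf/1: h(X2,X1) =?= h(branch(leaf(d),4,leaf(k)),branch(X1,false,4)).
Decompose h/2: X2 =?= branch(leaf(d),4,leaf(k)),  X1 =?= branch(X1,false,4).
Bind X2 := branch(leaf(d),4,leaf(k)); no other remaining equation mentions X2.
Occurs check fails: X1 occurs in branch(X1,false,4); the equation X1 =?= branch(X1,false,4) has no finite solution.

FAIL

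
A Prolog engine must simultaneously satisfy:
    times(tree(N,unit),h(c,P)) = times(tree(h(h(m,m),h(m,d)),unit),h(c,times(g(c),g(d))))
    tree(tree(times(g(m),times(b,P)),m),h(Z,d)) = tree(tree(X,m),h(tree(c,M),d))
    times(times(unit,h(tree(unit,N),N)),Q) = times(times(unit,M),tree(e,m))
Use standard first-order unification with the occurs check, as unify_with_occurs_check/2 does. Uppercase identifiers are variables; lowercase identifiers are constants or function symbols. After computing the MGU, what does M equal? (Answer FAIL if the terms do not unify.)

h(tree(unit,h(h(m,m),h(m,d))),h(h(m,m),h(m,d)))

Decompose times/2: tree(N,unit) = tree(h(h(m,m),h(m,d)),unit),  h(c,P) = h(c,times(g(c),g(d))).
Decompose tree/2: N = h(h(m,m),h(m,d)),  unit = unit.
Bind N := h(h(m,m),h(m,d)); substituting into the one remaining equation that mentions N gives: times(times(unit,h(tree(unit,h(h(m,m),h(m,d))),h(h(m,m),h(m,d)))),Q) = times(times(unit,M),tree(e,m)).
Delete trivial equation unit = unit.
Decompose h/2: c = c,  P = times(g(c),g(d)).
Delete trivial equation c = c.
Bind P := times(g(c),g(d)); substituting into the one remaining equation that mentions P gives: tree(tree(times(g(m),times(b,times(g(c),g(d)))),m),h(Z,d)) = tree(tree(X,m),h(tree(c,M),d)).
Decompose tree/2: tree(times(g(m),times(b,times(g(c),g(d)))),m) = tree(X,m),  h(Z,d) = h(tree(c,M),d).
Decompose tree/2: times(g(m),times(b,times(g(c),g(d)))) = X,  m = m.
Bind X := times(g(m),times(b,times(g(c),g(d)))); no other remaining equation mentions X.
Delete trivial equation m = m.
Decompose h/2: Z = tree(c,M),  d = d.
Bind Z := tree(c,M); no other remaining equation mentions Z.
Delete trivial equation d = d.
Decompose times/2: times(unit,h(tree(unit,h(h(m,m),h(m,d))),h(h(m,m),h(m,d)))) = times(unit,M),  Q = tree(e,m).
Decompose times/2: unit = unit,  h(tree(unit,h(h(m,m),h(m,d))),h(h(m,m),h(m,d))) = M.
Delete trivial equation unit = unit.
Bind M := h(tree(unit,h(h(m,m),h(m,d))),h(h(m,m),h(m,d))); no other remaining equation mentions M. Substituting into the earlier binding gives Z := tree(c,h(tree(unit,h(h(m,m),h(m,d))),h(h(m,m),h(m,d)))).
Bind Q := tree(e,m).
MGU = { N = h(h(m,m),h(m,d)), P = times(g(c),g(d)), X = times(g(m),times(b,times(g(c),g(d)))), Z = tree(c,h(tree(unit,h(h(m,m),h(m,d))),h(h(m,m),h(m,d)))), M = h(tree(unit,h(h(m,m),h(m,d))),h(h(m,m),h(m,d))), Q = tree(e,m) }, so M = h(tree(unit,h(h(m,m),h(m,d))),h(h(m,m),h(m,d))).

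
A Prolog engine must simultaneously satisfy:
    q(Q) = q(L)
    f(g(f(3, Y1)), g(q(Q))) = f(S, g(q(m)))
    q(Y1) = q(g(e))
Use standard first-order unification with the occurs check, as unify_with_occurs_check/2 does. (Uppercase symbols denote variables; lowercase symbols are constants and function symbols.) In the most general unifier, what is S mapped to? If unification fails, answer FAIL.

Decompose q/1: Q = L.
Bind Q := L; substituting into the one remaining equation that mentions Q gives: f(g(f(3, Y1)), g(q(L))) = f(S, g(q(m))).
Decompose f/2: g(f(3, Y1)) = S,  g(q(L)) = g(q(m)).
Bind S := g(f(3, Y1)); no other remaining equation mentions S.
Decompose g/1: q(L) = q(m).
Decompose q/1: L = m.
Bind L := m; no other remaining equation mentions L. Substituting into the earlier binding gives Q := m.
Decompose q/1: Y1 = g(e).
Bind Y1 := g(e). Substituting into the earlier binding gives S := g(f(3, g(e))).
MGU = { Q ↦ m, S ↦ g(f(3, g(e))), L ↦ m, Y1 ↦ g(e) }, so S ↦ g(f(3, g(e))).

g(f(3, g(e)))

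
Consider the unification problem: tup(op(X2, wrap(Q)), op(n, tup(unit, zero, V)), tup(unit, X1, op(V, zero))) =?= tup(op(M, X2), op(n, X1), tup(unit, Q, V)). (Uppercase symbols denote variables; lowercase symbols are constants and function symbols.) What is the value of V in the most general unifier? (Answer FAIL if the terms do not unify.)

FAIL

Decompose tup/3: op(X2, wrap(Q)) =?= op(M, X2),  op(n, tup(unit, zero, V)) =?= op(n, X1),  tup(unit, X1, op(V, zero)) =?= tup(unit, Q, V).
Decompose op/2: X2 =?= M,  wrap(Q) =?= X2.
Bind X2 := M; substituting into the one remaining equation that mentions X2 gives: wrap(Q) =?= M.
Bind M := wrap(Q); no other remaining equation mentions M. Substituting into the earlier binding gives X2 := wrap(Q).
Decompose op/2: n =?= n,  tup(unit, zero, V) =?= X1.
Delete trivial equation n =?= n.
Bind X1 := tup(unit, zero, V); substituting into the remaining equation gives: tup(unit, tup(unit, zero, V), op(V, zero)) =?= tup(unit, Q, V).
Decompose tup/3: unit =?= unit,  tup(unit, zero, V) =?= Q,  op(V, zero) =?= V.
Delete trivial equation unit =?= unit.
Bind Q := tup(unit, zero, V); no other remaining equation mentions Q. Substituting into the earlier bindings gives X2 := wrap(tup(unit, zero, V)), M := wrap(tup(unit, zero, V)).
Occurs check fails: V occurs in op(V, zero); the equation V =?= op(V, zero) has no finite solution.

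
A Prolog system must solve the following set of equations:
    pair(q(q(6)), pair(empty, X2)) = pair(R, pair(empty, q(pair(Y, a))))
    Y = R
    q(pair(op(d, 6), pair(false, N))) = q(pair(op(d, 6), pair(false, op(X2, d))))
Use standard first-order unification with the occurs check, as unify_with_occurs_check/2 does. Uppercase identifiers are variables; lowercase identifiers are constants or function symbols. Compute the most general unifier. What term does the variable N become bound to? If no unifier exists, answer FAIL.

Decompose pair/2: q(q(6)) = R,  pair(empty, X2) = pair(empty, q(pair(Y, a))).
Bind R := q(q(6)); substituting into the one remaining equation that mentions R gives: Y = q(q(6)).
Decompose pair/2: empty = empty,  X2 = q(pair(Y, a)).
Delete trivial equation empty = empty.
Bind X2 := q(pair(Y, a)); substituting into the one remaining equation that mentions X2 gives: q(pair(op(d, 6), pair(false, N))) = q(pair(op(d, 6), pair(false, op(q(pair(Y, a)), d)))).
Bind Y := q(q(6)); substituting into the remaining equation gives: q(pair(op(d, 6), pair(false, N))) = q(pair(op(d, 6), pair(false, op(q(pair(q(q(6)), a)), d)))). Substituting into the earlier binding gives X2 := q(pair(q(q(6)), a)).
Decompose q/1: pair(op(d, 6), pair(false, N)) = pair(op(d, 6), pair(false, op(q(pair(q(q(6)), a)), d))).
Decompose pair/2: op(d, 6) = op(d, 6),  pair(false, N) = pair(false, op(q(pair(q(q(6)), a)), d)).
Delete trivial equation op(d, 6) = op(d, 6).
Decompose pair/2: false = false,  N = op(q(pair(q(q(6)), a)), d).
Delete trivial equation false = false.
Bind N := op(q(pair(q(q(6)), a)), d).
MGU = { R = q(q(6)), X2 = q(pair(q(q(6)), a)), Y = q(q(6)), N = op(q(pair(q(q(6)), a)), d) }, so N = op(q(pair(q(q(6)), a)), d).

op(q(pair(q(q(6)), a)), d)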